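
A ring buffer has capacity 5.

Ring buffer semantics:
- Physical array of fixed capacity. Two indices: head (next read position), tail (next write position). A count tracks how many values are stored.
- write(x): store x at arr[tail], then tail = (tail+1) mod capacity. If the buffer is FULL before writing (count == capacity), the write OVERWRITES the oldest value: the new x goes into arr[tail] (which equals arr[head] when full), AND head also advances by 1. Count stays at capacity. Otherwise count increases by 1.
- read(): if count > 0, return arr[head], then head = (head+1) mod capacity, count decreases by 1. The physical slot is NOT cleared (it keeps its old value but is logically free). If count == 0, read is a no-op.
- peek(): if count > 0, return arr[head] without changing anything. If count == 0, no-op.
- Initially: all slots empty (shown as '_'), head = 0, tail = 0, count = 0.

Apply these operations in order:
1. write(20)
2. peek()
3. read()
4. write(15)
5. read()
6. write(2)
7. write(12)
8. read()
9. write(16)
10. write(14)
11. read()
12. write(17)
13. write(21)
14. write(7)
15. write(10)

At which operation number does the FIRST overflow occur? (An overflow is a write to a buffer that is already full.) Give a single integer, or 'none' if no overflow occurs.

Answer: 15

Derivation:
After op 1 (write(20)): arr=[20 _ _ _ _] head=0 tail=1 count=1
After op 2 (peek()): arr=[20 _ _ _ _] head=0 tail=1 count=1
After op 3 (read()): arr=[20 _ _ _ _] head=1 tail=1 count=0
After op 4 (write(15)): arr=[20 15 _ _ _] head=1 tail=2 count=1
After op 5 (read()): arr=[20 15 _ _ _] head=2 tail=2 count=0
After op 6 (write(2)): arr=[20 15 2 _ _] head=2 tail=3 count=1
After op 7 (write(12)): arr=[20 15 2 12 _] head=2 tail=4 count=2
After op 8 (read()): arr=[20 15 2 12 _] head=3 tail=4 count=1
After op 9 (write(16)): arr=[20 15 2 12 16] head=3 tail=0 count=2
After op 10 (write(14)): arr=[14 15 2 12 16] head=3 tail=1 count=3
After op 11 (read()): arr=[14 15 2 12 16] head=4 tail=1 count=2
After op 12 (write(17)): arr=[14 17 2 12 16] head=4 tail=2 count=3
After op 13 (write(21)): arr=[14 17 21 12 16] head=4 tail=3 count=4
After op 14 (write(7)): arr=[14 17 21 7 16] head=4 tail=4 count=5
After op 15 (write(10)): arr=[14 17 21 7 10] head=0 tail=0 count=5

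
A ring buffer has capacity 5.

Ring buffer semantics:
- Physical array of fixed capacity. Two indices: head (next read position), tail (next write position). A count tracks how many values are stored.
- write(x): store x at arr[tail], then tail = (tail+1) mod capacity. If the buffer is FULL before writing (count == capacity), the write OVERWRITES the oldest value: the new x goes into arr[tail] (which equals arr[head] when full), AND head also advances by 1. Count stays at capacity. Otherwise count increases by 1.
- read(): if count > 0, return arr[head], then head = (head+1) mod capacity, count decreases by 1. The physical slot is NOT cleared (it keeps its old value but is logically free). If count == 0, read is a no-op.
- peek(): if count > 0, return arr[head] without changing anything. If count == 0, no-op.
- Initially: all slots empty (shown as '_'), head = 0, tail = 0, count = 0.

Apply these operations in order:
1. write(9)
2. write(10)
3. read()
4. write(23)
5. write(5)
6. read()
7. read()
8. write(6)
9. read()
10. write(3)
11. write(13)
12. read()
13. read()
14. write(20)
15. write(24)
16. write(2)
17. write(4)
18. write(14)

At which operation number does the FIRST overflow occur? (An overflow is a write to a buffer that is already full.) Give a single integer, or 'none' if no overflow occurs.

After op 1 (write(9)): arr=[9 _ _ _ _] head=0 tail=1 count=1
After op 2 (write(10)): arr=[9 10 _ _ _] head=0 tail=2 count=2
After op 3 (read()): arr=[9 10 _ _ _] head=1 tail=2 count=1
After op 4 (write(23)): arr=[9 10 23 _ _] head=1 tail=3 count=2
After op 5 (write(5)): arr=[9 10 23 5 _] head=1 tail=4 count=3
After op 6 (read()): arr=[9 10 23 5 _] head=2 tail=4 count=2
After op 7 (read()): arr=[9 10 23 5 _] head=3 tail=4 count=1
After op 8 (write(6)): arr=[9 10 23 5 6] head=3 tail=0 count=2
After op 9 (read()): arr=[9 10 23 5 6] head=4 tail=0 count=1
After op 10 (write(3)): arr=[3 10 23 5 6] head=4 tail=1 count=2
After op 11 (write(13)): arr=[3 13 23 5 6] head=4 tail=2 count=3
After op 12 (read()): arr=[3 13 23 5 6] head=0 tail=2 count=2
After op 13 (read()): arr=[3 13 23 5 6] head=1 tail=2 count=1
After op 14 (write(20)): arr=[3 13 20 5 6] head=1 tail=3 count=2
After op 15 (write(24)): arr=[3 13 20 24 6] head=1 tail=4 count=3
After op 16 (write(2)): arr=[3 13 20 24 2] head=1 tail=0 count=4
After op 17 (write(4)): arr=[4 13 20 24 2] head=1 tail=1 count=5
After op 18 (write(14)): arr=[4 14 20 24 2] head=2 tail=2 count=5

Answer: 18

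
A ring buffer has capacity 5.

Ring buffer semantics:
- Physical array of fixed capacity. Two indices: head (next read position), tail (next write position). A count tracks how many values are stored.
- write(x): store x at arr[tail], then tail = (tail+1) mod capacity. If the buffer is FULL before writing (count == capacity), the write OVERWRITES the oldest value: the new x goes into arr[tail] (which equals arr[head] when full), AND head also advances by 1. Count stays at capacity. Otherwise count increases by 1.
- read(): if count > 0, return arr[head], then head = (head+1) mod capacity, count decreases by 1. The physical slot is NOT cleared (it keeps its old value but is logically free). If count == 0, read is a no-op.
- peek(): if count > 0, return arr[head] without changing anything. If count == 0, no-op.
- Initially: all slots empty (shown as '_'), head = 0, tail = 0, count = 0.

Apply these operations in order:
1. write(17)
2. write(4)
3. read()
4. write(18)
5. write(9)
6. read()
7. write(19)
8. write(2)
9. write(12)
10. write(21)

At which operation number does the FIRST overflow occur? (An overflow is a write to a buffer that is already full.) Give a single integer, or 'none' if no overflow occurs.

After op 1 (write(17)): arr=[17 _ _ _ _] head=0 tail=1 count=1
After op 2 (write(4)): arr=[17 4 _ _ _] head=0 tail=2 count=2
After op 3 (read()): arr=[17 4 _ _ _] head=1 tail=2 count=1
After op 4 (write(18)): arr=[17 4 18 _ _] head=1 tail=3 count=2
After op 5 (write(9)): arr=[17 4 18 9 _] head=1 tail=4 count=3
After op 6 (read()): arr=[17 4 18 9 _] head=2 tail=4 count=2
After op 7 (write(19)): arr=[17 4 18 9 19] head=2 tail=0 count=3
After op 8 (write(2)): arr=[2 4 18 9 19] head=2 tail=1 count=4
After op 9 (write(12)): arr=[2 12 18 9 19] head=2 tail=2 count=5
After op 10 (write(21)): arr=[2 12 21 9 19] head=3 tail=3 count=5

Answer: 10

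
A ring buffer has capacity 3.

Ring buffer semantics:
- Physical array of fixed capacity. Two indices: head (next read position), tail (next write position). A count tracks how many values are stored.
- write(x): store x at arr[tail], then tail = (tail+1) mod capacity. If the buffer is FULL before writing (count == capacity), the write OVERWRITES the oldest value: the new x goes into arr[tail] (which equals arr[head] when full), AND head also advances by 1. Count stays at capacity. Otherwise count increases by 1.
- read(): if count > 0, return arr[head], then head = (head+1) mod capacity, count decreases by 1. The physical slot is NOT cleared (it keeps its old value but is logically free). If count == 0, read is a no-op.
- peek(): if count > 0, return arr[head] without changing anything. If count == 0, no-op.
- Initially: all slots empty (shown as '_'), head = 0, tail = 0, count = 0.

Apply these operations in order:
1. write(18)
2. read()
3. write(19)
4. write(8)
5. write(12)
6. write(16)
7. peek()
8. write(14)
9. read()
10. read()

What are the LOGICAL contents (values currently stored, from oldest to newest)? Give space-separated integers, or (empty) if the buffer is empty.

After op 1 (write(18)): arr=[18 _ _] head=0 tail=1 count=1
After op 2 (read()): arr=[18 _ _] head=1 tail=1 count=0
After op 3 (write(19)): arr=[18 19 _] head=1 tail=2 count=1
After op 4 (write(8)): arr=[18 19 8] head=1 tail=0 count=2
After op 5 (write(12)): arr=[12 19 8] head=1 tail=1 count=3
After op 6 (write(16)): arr=[12 16 8] head=2 tail=2 count=3
After op 7 (peek()): arr=[12 16 8] head=2 tail=2 count=3
After op 8 (write(14)): arr=[12 16 14] head=0 tail=0 count=3
After op 9 (read()): arr=[12 16 14] head=1 tail=0 count=2
After op 10 (read()): arr=[12 16 14] head=2 tail=0 count=1

Answer: 14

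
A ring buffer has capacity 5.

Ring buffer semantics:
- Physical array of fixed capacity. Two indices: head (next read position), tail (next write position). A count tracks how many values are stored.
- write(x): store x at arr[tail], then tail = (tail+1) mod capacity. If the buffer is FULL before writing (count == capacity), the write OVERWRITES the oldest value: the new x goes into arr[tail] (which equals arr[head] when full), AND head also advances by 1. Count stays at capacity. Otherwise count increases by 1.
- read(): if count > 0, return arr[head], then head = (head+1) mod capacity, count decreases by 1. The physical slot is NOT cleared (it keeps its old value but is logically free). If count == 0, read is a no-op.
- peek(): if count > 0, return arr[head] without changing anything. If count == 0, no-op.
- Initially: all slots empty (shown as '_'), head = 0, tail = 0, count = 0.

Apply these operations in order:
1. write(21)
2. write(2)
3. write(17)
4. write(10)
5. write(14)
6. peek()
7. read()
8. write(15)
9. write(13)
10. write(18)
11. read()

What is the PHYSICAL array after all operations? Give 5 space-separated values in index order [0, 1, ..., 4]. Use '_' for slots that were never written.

After op 1 (write(21)): arr=[21 _ _ _ _] head=0 tail=1 count=1
After op 2 (write(2)): arr=[21 2 _ _ _] head=0 tail=2 count=2
After op 3 (write(17)): arr=[21 2 17 _ _] head=0 tail=3 count=3
After op 4 (write(10)): arr=[21 2 17 10 _] head=0 tail=4 count=4
After op 5 (write(14)): arr=[21 2 17 10 14] head=0 tail=0 count=5
After op 6 (peek()): arr=[21 2 17 10 14] head=0 tail=0 count=5
After op 7 (read()): arr=[21 2 17 10 14] head=1 tail=0 count=4
After op 8 (write(15)): arr=[15 2 17 10 14] head=1 tail=1 count=5
After op 9 (write(13)): arr=[15 13 17 10 14] head=2 tail=2 count=5
After op 10 (write(18)): arr=[15 13 18 10 14] head=3 tail=3 count=5
After op 11 (read()): arr=[15 13 18 10 14] head=4 tail=3 count=4

Answer: 15 13 18 10 14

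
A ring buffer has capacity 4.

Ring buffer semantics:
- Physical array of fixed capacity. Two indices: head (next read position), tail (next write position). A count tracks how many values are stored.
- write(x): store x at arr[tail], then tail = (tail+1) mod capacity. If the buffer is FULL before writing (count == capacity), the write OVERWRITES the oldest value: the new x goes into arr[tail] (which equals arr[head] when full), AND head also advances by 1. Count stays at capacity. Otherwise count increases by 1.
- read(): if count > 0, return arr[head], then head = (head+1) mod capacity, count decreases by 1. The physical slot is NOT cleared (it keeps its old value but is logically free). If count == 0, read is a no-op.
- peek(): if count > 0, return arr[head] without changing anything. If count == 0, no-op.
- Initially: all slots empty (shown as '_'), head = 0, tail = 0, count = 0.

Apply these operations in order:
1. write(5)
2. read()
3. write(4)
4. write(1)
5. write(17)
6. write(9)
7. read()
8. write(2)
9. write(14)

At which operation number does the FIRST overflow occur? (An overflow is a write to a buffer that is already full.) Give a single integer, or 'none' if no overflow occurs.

Answer: 9

Derivation:
After op 1 (write(5)): arr=[5 _ _ _] head=0 tail=1 count=1
After op 2 (read()): arr=[5 _ _ _] head=1 tail=1 count=0
After op 3 (write(4)): arr=[5 4 _ _] head=1 tail=2 count=1
After op 4 (write(1)): arr=[5 4 1 _] head=1 tail=3 count=2
After op 5 (write(17)): arr=[5 4 1 17] head=1 tail=0 count=3
After op 6 (write(9)): arr=[9 4 1 17] head=1 tail=1 count=4
After op 7 (read()): arr=[9 4 1 17] head=2 tail=1 count=3
After op 8 (write(2)): arr=[9 2 1 17] head=2 tail=2 count=4
After op 9 (write(14)): arr=[9 2 14 17] head=3 tail=3 count=4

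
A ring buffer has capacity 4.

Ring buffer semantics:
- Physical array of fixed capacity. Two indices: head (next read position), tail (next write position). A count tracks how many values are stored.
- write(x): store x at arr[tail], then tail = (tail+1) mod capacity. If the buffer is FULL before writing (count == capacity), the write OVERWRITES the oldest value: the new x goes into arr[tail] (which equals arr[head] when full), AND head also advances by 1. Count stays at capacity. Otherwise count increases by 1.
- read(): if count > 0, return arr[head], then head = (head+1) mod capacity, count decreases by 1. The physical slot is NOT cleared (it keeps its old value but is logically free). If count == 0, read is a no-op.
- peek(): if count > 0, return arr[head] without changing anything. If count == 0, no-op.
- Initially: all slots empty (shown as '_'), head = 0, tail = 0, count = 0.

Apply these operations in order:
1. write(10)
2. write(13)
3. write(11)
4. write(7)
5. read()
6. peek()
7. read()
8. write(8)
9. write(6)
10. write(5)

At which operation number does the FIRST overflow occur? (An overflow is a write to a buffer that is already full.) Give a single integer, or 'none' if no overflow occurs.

Answer: 10

Derivation:
After op 1 (write(10)): arr=[10 _ _ _] head=0 tail=1 count=1
After op 2 (write(13)): arr=[10 13 _ _] head=0 tail=2 count=2
After op 3 (write(11)): arr=[10 13 11 _] head=0 tail=3 count=3
After op 4 (write(7)): arr=[10 13 11 7] head=0 tail=0 count=4
After op 5 (read()): arr=[10 13 11 7] head=1 tail=0 count=3
After op 6 (peek()): arr=[10 13 11 7] head=1 tail=0 count=3
After op 7 (read()): arr=[10 13 11 7] head=2 tail=0 count=2
After op 8 (write(8)): arr=[8 13 11 7] head=2 tail=1 count=3
After op 9 (write(6)): arr=[8 6 11 7] head=2 tail=2 count=4
After op 10 (write(5)): arr=[8 6 5 7] head=3 tail=3 count=4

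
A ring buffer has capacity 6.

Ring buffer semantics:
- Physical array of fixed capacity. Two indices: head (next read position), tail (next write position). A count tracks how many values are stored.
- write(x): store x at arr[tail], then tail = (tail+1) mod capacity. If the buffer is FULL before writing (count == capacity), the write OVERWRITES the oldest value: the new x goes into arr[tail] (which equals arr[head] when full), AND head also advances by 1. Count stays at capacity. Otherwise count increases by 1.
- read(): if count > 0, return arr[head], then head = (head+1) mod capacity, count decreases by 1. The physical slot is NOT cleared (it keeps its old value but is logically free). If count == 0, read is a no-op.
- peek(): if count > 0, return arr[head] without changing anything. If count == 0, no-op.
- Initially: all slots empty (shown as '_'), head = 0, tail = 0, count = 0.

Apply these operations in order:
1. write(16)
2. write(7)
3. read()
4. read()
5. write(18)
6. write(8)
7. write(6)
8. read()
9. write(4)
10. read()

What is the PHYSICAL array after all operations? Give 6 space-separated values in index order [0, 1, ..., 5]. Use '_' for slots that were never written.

After op 1 (write(16)): arr=[16 _ _ _ _ _] head=0 tail=1 count=1
After op 2 (write(7)): arr=[16 7 _ _ _ _] head=0 tail=2 count=2
After op 3 (read()): arr=[16 7 _ _ _ _] head=1 tail=2 count=1
After op 4 (read()): arr=[16 7 _ _ _ _] head=2 tail=2 count=0
After op 5 (write(18)): arr=[16 7 18 _ _ _] head=2 tail=3 count=1
After op 6 (write(8)): arr=[16 7 18 8 _ _] head=2 tail=4 count=2
After op 7 (write(6)): arr=[16 7 18 8 6 _] head=2 tail=5 count=3
After op 8 (read()): arr=[16 7 18 8 6 _] head=3 tail=5 count=2
After op 9 (write(4)): arr=[16 7 18 8 6 4] head=3 tail=0 count=3
After op 10 (read()): arr=[16 7 18 8 6 4] head=4 tail=0 count=2

Answer: 16 7 18 8 6 4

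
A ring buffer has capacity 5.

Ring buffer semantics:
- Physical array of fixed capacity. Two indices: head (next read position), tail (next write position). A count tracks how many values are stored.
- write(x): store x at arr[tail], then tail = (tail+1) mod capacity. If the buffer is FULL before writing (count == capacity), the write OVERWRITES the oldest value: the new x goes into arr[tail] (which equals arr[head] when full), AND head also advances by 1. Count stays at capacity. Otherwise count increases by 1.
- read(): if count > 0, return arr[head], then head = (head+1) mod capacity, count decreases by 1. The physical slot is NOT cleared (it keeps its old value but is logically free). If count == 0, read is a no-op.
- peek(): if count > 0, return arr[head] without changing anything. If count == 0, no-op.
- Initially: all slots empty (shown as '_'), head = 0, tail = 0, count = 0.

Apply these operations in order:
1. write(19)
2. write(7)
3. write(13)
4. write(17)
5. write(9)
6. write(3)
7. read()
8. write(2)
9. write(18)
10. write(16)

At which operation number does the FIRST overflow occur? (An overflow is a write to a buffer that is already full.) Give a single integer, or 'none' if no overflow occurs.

After op 1 (write(19)): arr=[19 _ _ _ _] head=0 tail=1 count=1
After op 2 (write(7)): arr=[19 7 _ _ _] head=0 tail=2 count=2
After op 3 (write(13)): arr=[19 7 13 _ _] head=0 tail=3 count=3
After op 4 (write(17)): arr=[19 7 13 17 _] head=0 tail=4 count=4
After op 5 (write(9)): arr=[19 7 13 17 9] head=0 tail=0 count=5
After op 6 (write(3)): arr=[3 7 13 17 9] head=1 tail=1 count=5
After op 7 (read()): arr=[3 7 13 17 9] head=2 tail=1 count=4
After op 8 (write(2)): arr=[3 2 13 17 9] head=2 tail=2 count=5
After op 9 (write(18)): arr=[3 2 18 17 9] head=3 tail=3 count=5
After op 10 (write(16)): arr=[3 2 18 16 9] head=4 tail=4 count=5

Answer: 6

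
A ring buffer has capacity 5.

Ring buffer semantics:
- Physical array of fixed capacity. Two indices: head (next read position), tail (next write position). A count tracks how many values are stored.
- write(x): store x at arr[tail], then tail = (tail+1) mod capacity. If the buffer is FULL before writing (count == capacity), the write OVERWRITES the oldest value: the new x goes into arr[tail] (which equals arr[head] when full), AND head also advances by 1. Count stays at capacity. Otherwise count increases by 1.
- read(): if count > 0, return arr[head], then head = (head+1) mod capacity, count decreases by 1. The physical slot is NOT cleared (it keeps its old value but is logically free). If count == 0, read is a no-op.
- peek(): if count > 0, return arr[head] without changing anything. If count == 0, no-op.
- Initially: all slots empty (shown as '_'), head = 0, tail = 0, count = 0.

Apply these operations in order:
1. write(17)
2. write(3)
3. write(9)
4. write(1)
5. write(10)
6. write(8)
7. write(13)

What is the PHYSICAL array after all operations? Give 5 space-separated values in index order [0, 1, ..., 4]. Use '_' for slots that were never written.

After op 1 (write(17)): arr=[17 _ _ _ _] head=0 tail=1 count=1
After op 2 (write(3)): arr=[17 3 _ _ _] head=0 tail=2 count=2
After op 3 (write(9)): arr=[17 3 9 _ _] head=0 tail=3 count=3
After op 4 (write(1)): arr=[17 3 9 1 _] head=0 tail=4 count=4
After op 5 (write(10)): arr=[17 3 9 1 10] head=0 tail=0 count=5
After op 6 (write(8)): arr=[8 3 9 1 10] head=1 tail=1 count=5
After op 7 (write(13)): arr=[8 13 9 1 10] head=2 tail=2 count=5

Answer: 8 13 9 1 10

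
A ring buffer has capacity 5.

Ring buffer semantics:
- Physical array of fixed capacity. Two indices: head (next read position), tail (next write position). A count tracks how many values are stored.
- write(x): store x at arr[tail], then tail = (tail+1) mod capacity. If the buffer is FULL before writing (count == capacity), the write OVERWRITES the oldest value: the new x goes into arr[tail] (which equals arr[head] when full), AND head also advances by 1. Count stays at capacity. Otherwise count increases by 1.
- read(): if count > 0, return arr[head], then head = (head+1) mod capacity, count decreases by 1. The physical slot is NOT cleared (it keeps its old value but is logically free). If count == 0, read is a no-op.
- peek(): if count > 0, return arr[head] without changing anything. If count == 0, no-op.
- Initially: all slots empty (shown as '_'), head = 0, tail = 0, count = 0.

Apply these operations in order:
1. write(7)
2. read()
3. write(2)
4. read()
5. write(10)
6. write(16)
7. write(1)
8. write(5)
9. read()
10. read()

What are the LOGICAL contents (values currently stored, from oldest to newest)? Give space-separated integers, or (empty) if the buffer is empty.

Answer: 1 5

Derivation:
After op 1 (write(7)): arr=[7 _ _ _ _] head=0 tail=1 count=1
After op 2 (read()): arr=[7 _ _ _ _] head=1 tail=1 count=0
After op 3 (write(2)): arr=[7 2 _ _ _] head=1 tail=2 count=1
After op 4 (read()): arr=[7 2 _ _ _] head=2 tail=2 count=0
After op 5 (write(10)): arr=[7 2 10 _ _] head=2 tail=3 count=1
After op 6 (write(16)): arr=[7 2 10 16 _] head=2 tail=4 count=2
After op 7 (write(1)): arr=[7 2 10 16 1] head=2 tail=0 count=3
After op 8 (write(5)): arr=[5 2 10 16 1] head=2 tail=1 count=4
After op 9 (read()): arr=[5 2 10 16 1] head=3 tail=1 count=3
After op 10 (read()): arr=[5 2 10 16 1] head=4 tail=1 count=2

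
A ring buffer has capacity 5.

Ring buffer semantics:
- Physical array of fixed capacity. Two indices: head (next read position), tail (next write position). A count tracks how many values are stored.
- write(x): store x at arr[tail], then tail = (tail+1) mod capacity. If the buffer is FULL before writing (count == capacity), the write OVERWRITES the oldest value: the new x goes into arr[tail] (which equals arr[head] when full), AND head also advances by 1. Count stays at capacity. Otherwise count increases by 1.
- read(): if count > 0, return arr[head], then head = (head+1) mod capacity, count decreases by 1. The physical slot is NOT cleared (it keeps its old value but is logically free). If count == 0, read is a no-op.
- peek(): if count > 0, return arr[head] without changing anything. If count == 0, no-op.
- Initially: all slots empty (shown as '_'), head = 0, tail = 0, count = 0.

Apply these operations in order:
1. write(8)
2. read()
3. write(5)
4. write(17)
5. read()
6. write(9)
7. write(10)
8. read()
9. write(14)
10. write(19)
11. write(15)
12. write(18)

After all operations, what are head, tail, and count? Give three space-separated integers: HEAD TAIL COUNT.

Answer: 4 4 5

Derivation:
After op 1 (write(8)): arr=[8 _ _ _ _] head=0 tail=1 count=1
After op 2 (read()): arr=[8 _ _ _ _] head=1 tail=1 count=0
After op 3 (write(5)): arr=[8 5 _ _ _] head=1 tail=2 count=1
After op 4 (write(17)): arr=[8 5 17 _ _] head=1 tail=3 count=2
After op 5 (read()): arr=[8 5 17 _ _] head=2 tail=3 count=1
After op 6 (write(9)): arr=[8 5 17 9 _] head=2 tail=4 count=2
After op 7 (write(10)): arr=[8 5 17 9 10] head=2 tail=0 count=3
After op 8 (read()): arr=[8 5 17 9 10] head=3 tail=0 count=2
After op 9 (write(14)): arr=[14 5 17 9 10] head=3 tail=1 count=3
After op 10 (write(19)): arr=[14 19 17 9 10] head=3 tail=2 count=4
After op 11 (write(15)): arr=[14 19 15 9 10] head=3 tail=3 count=5
After op 12 (write(18)): arr=[14 19 15 18 10] head=4 tail=4 count=5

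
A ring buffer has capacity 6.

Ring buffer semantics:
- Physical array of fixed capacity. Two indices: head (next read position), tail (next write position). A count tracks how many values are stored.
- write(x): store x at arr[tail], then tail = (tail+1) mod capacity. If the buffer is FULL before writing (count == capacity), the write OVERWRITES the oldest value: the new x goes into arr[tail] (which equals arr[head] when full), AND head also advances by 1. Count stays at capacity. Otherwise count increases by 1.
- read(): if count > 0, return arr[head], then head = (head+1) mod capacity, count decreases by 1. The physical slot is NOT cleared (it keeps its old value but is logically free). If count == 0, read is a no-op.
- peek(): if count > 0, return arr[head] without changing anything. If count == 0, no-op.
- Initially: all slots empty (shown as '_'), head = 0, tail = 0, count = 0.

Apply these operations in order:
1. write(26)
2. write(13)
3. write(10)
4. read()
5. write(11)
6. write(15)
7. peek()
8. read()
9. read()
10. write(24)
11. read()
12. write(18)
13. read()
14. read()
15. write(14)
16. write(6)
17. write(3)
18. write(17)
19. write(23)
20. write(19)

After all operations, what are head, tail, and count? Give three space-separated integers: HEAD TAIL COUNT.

Answer: 1 1 6

Derivation:
After op 1 (write(26)): arr=[26 _ _ _ _ _] head=0 tail=1 count=1
After op 2 (write(13)): arr=[26 13 _ _ _ _] head=0 tail=2 count=2
After op 3 (write(10)): arr=[26 13 10 _ _ _] head=0 tail=3 count=3
After op 4 (read()): arr=[26 13 10 _ _ _] head=1 tail=3 count=2
After op 5 (write(11)): arr=[26 13 10 11 _ _] head=1 tail=4 count=3
After op 6 (write(15)): arr=[26 13 10 11 15 _] head=1 tail=5 count=4
After op 7 (peek()): arr=[26 13 10 11 15 _] head=1 tail=5 count=4
After op 8 (read()): arr=[26 13 10 11 15 _] head=2 tail=5 count=3
After op 9 (read()): arr=[26 13 10 11 15 _] head=3 tail=5 count=2
After op 10 (write(24)): arr=[26 13 10 11 15 24] head=3 tail=0 count=3
After op 11 (read()): arr=[26 13 10 11 15 24] head=4 tail=0 count=2
After op 12 (write(18)): arr=[18 13 10 11 15 24] head=4 tail=1 count=3
After op 13 (read()): arr=[18 13 10 11 15 24] head=5 tail=1 count=2
After op 14 (read()): arr=[18 13 10 11 15 24] head=0 tail=1 count=1
After op 15 (write(14)): arr=[18 14 10 11 15 24] head=0 tail=2 count=2
After op 16 (write(6)): arr=[18 14 6 11 15 24] head=0 tail=3 count=3
After op 17 (write(3)): arr=[18 14 6 3 15 24] head=0 tail=4 count=4
After op 18 (write(17)): arr=[18 14 6 3 17 24] head=0 tail=5 count=5
After op 19 (write(23)): arr=[18 14 6 3 17 23] head=0 tail=0 count=6
After op 20 (write(19)): arr=[19 14 6 3 17 23] head=1 tail=1 count=6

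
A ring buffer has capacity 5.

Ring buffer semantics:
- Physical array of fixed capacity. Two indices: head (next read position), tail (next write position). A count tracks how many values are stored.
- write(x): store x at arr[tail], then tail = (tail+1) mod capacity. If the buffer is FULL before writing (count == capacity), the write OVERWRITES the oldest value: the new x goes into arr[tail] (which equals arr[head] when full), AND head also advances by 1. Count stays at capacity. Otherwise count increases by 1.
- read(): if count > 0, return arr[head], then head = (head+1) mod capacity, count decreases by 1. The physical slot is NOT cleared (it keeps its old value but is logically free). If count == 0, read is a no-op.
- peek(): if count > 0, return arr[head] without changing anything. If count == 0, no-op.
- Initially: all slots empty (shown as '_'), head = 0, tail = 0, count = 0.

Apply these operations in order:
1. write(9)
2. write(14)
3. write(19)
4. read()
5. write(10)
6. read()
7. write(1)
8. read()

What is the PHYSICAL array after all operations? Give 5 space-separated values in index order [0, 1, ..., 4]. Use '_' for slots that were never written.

Answer: 9 14 19 10 1

Derivation:
After op 1 (write(9)): arr=[9 _ _ _ _] head=0 tail=1 count=1
After op 2 (write(14)): arr=[9 14 _ _ _] head=0 tail=2 count=2
After op 3 (write(19)): arr=[9 14 19 _ _] head=0 tail=3 count=3
After op 4 (read()): arr=[9 14 19 _ _] head=1 tail=3 count=2
After op 5 (write(10)): arr=[9 14 19 10 _] head=1 tail=4 count=3
After op 6 (read()): arr=[9 14 19 10 _] head=2 tail=4 count=2
After op 7 (write(1)): arr=[9 14 19 10 1] head=2 tail=0 count=3
After op 8 (read()): arr=[9 14 19 10 1] head=3 tail=0 count=2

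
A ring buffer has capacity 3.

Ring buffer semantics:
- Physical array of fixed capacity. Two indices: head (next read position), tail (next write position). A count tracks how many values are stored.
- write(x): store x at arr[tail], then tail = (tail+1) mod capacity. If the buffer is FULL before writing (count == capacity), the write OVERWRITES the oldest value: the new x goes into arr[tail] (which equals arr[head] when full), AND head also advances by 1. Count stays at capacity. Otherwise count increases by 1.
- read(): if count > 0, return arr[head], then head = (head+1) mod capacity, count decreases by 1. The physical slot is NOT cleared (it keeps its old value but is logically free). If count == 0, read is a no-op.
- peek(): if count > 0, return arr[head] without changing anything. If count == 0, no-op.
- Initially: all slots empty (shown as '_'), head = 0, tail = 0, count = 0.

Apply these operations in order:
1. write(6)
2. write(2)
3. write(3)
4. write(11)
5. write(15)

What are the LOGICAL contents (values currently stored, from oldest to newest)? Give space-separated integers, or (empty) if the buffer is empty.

After op 1 (write(6)): arr=[6 _ _] head=0 tail=1 count=1
After op 2 (write(2)): arr=[6 2 _] head=0 tail=2 count=2
After op 3 (write(3)): arr=[6 2 3] head=0 tail=0 count=3
After op 4 (write(11)): arr=[11 2 3] head=1 tail=1 count=3
After op 5 (write(15)): arr=[11 15 3] head=2 tail=2 count=3

Answer: 3 11 15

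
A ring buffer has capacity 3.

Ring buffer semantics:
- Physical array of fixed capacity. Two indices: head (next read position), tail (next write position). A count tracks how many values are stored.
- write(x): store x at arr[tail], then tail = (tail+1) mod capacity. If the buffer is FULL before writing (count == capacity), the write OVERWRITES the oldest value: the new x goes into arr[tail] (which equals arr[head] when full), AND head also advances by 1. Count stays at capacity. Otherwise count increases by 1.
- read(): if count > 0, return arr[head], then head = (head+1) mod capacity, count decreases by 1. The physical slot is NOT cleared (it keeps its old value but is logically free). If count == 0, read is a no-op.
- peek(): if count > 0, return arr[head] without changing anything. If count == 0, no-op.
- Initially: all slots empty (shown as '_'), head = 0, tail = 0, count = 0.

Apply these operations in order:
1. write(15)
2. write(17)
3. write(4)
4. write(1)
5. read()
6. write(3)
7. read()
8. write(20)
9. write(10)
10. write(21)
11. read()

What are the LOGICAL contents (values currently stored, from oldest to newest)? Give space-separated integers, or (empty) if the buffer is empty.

Answer: 10 21

Derivation:
After op 1 (write(15)): arr=[15 _ _] head=0 tail=1 count=1
After op 2 (write(17)): arr=[15 17 _] head=0 tail=2 count=2
After op 3 (write(4)): arr=[15 17 4] head=0 tail=0 count=3
After op 4 (write(1)): arr=[1 17 4] head=1 tail=1 count=3
After op 5 (read()): arr=[1 17 4] head=2 tail=1 count=2
After op 6 (write(3)): arr=[1 3 4] head=2 tail=2 count=3
After op 7 (read()): arr=[1 3 4] head=0 tail=2 count=2
After op 8 (write(20)): arr=[1 3 20] head=0 tail=0 count=3
After op 9 (write(10)): arr=[10 3 20] head=1 tail=1 count=3
After op 10 (write(21)): arr=[10 21 20] head=2 tail=2 count=3
After op 11 (read()): arr=[10 21 20] head=0 tail=2 count=2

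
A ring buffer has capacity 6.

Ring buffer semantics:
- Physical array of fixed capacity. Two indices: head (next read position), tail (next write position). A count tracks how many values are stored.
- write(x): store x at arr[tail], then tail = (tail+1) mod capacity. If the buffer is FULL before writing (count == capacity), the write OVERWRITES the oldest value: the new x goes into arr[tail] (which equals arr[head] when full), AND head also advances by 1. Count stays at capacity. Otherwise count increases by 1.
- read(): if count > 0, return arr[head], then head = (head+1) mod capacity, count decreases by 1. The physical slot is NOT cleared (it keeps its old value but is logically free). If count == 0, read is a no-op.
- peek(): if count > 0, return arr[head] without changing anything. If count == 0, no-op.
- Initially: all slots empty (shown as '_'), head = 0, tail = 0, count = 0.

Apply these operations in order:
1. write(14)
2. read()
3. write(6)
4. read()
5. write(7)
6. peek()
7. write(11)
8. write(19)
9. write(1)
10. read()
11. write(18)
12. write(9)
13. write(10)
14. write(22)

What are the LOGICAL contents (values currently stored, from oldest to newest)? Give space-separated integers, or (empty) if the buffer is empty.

Answer: 19 1 18 9 10 22

Derivation:
After op 1 (write(14)): arr=[14 _ _ _ _ _] head=0 tail=1 count=1
After op 2 (read()): arr=[14 _ _ _ _ _] head=1 tail=1 count=0
After op 3 (write(6)): arr=[14 6 _ _ _ _] head=1 tail=2 count=1
After op 4 (read()): arr=[14 6 _ _ _ _] head=2 tail=2 count=0
After op 5 (write(7)): arr=[14 6 7 _ _ _] head=2 tail=3 count=1
After op 6 (peek()): arr=[14 6 7 _ _ _] head=2 tail=3 count=1
After op 7 (write(11)): arr=[14 6 7 11 _ _] head=2 tail=4 count=2
After op 8 (write(19)): arr=[14 6 7 11 19 _] head=2 tail=5 count=3
After op 9 (write(1)): arr=[14 6 7 11 19 1] head=2 tail=0 count=4
After op 10 (read()): arr=[14 6 7 11 19 1] head=3 tail=0 count=3
After op 11 (write(18)): arr=[18 6 7 11 19 1] head=3 tail=1 count=4
After op 12 (write(9)): arr=[18 9 7 11 19 1] head=3 tail=2 count=5
After op 13 (write(10)): arr=[18 9 10 11 19 1] head=3 tail=3 count=6
After op 14 (write(22)): arr=[18 9 10 22 19 1] head=4 tail=4 count=6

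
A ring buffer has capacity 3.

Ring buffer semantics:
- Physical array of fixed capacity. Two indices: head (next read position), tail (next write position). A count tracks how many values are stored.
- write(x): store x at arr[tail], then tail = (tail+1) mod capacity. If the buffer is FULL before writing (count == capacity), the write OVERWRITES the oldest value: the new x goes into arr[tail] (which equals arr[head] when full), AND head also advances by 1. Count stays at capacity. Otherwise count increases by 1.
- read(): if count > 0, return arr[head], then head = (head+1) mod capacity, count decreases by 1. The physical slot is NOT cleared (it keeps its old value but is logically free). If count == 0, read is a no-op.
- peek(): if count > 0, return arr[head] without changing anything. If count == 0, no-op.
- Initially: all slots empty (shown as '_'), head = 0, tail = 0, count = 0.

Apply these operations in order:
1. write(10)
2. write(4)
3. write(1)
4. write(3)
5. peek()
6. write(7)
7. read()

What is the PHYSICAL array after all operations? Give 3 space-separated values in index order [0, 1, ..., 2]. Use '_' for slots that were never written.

Answer: 3 7 1

Derivation:
After op 1 (write(10)): arr=[10 _ _] head=0 tail=1 count=1
After op 2 (write(4)): arr=[10 4 _] head=0 tail=2 count=2
After op 3 (write(1)): arr=[10 4 1] head=0 tail=0 count=3
After op 4 (write(3)): arr=[3 4 1] head=1 tail=1 count=3
After op 5 (peek()): arr=[3 4 1] head=1 tail=1 count=3
After op 6 (write(7)): arr=[3 7 1] head=2 tail=2 count=3
After op 7 (read()): arr=[3 7 1] head=0 tail=2 count=2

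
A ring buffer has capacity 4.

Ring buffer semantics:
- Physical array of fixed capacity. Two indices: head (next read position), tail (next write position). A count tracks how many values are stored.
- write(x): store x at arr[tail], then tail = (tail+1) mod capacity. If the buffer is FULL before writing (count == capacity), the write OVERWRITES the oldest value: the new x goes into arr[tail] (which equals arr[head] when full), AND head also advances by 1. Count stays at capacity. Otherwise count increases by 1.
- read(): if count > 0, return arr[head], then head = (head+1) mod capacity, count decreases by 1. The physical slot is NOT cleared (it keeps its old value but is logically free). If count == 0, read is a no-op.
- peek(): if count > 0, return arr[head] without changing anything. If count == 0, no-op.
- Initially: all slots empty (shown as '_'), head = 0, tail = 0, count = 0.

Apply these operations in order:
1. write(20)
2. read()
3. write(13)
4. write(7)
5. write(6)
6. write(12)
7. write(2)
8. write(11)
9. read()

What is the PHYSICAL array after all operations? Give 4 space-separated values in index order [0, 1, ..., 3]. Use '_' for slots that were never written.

After op 1 (write(20)): arr=[20 _ _ _] head=0 tail=1 count=1
After op 2 (read()): arr=[20 _ _ _] head=1 tail=1 count=0
After op 3 (write(13)): arr=[20 13 _ _] head=1 tail=2 count=1
After op 4 (write(7)): arr=[20 13 7 _] head=1 tail=3 count=2
After op 5 (write(6)): arr=[20 13 7 6] head=1 tail=0 count=3
After op 6 (write(12)): arr=[12 13 7 6] head=1 tail=1 count=4
After op 7 (write(2)): arr=[12 2 7 6] head=2 tail=2 count=4
After op 8 (write(11)): arr=[12 2 11 6] head=3 tail=3 count=4
After op 9 (read()): arr=[12 2 11 6] head=0 tail=3 count=3

Answer: 12 2 11 6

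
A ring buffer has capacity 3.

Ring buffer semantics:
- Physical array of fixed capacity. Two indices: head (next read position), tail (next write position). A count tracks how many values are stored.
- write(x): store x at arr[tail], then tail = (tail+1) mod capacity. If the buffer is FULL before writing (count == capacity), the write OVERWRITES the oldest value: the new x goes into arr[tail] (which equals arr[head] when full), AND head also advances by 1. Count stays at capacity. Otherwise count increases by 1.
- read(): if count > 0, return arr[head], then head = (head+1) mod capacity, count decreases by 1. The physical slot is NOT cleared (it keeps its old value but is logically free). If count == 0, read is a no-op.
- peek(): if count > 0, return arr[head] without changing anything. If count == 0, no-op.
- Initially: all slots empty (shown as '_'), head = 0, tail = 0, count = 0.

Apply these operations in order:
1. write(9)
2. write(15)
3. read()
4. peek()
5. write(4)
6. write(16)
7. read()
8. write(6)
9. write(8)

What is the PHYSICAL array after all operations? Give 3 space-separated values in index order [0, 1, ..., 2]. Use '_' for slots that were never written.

After op 1 (write(9)): arr=[9 _ _] head=0 tail=1 count=1
After op 2 (write(15)): arr=[9 15 _] head=0 tail=2 count=2
After op 3 (read()): arr=[9 15 _] head=1 tail=2 count=1
After op 4 (peek()): arr=[9 15 _] head=1 tail=2 count=1
After op 5 (write(4)): arr=[9 15 4] head=1 tail=0 count=2
After op 6 (write(16)): arr=[16 15 4] head=1 tail=1 count=3
After op 7 (read()): arr=[16 15 4] head=2 tail=1 count=2
After op 8 (write(6)): arr=[16 6 4] head=2 tail=2 count=3
After op 9 (write(8)): arr=[16 6 8] head=0 tail=0 count=3

Answer: 16 6 8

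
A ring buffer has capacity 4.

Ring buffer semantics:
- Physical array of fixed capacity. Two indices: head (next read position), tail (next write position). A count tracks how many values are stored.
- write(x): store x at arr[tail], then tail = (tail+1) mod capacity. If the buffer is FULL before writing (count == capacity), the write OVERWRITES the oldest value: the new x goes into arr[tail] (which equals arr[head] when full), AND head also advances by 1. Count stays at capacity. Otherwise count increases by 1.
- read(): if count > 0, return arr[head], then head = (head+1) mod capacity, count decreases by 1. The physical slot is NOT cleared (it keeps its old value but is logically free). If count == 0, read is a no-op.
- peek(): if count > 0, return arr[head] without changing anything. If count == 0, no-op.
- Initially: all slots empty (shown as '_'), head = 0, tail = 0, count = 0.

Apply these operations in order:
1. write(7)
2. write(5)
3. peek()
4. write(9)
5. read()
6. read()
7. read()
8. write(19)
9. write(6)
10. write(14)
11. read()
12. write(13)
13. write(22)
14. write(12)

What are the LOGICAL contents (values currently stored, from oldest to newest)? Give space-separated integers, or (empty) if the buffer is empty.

Answer: 14 13 22 12

Derivation:
After op 1 (write(7)): arr=[7 _ _ _] head=0 tail=1 count=1
After op 2 (write(5)): arr=[7 5 _ _] head=0 tail=2 count=2
After op 3 (peek()): arr=[7 5 _ _] head=0 tail=2 count=2
After op 4 (write(9)): arr=[7 5 9 _] head=0 tail=3 count=3
After op 5 (read()): arr=[7 5 9 _] head=1 tail=3 count=2
After op 6 (read()): arr=[7 5 9 _] head=2 tail=3 count=1
After op 7 (read()): arr=[7 5 9 _] head=3 tail=3 count=0
After op 8 (write(19)): arr=[7 5 9 19] head=3 tail=0 count=1
After op 9 (write(6)): arr=[6 5 9 19] head=3 tail=1 count=2
After op 10 (write(14)): arr=[6 14 9 19] head=3 tail=2 count=3
After op 11 (read()): arr=[6 14 9 19] head=0 tail=2 count=2
After op 12 (write(13)): arr=[6 14 13 19] head=0 tail=3 count=3
After op 13 (write(22)): arr=[6 14 13 22] head=0 tail=0 count=4
After op 14 (write(12)): arr=[12 14 13 22] head=1 tail=1 count=4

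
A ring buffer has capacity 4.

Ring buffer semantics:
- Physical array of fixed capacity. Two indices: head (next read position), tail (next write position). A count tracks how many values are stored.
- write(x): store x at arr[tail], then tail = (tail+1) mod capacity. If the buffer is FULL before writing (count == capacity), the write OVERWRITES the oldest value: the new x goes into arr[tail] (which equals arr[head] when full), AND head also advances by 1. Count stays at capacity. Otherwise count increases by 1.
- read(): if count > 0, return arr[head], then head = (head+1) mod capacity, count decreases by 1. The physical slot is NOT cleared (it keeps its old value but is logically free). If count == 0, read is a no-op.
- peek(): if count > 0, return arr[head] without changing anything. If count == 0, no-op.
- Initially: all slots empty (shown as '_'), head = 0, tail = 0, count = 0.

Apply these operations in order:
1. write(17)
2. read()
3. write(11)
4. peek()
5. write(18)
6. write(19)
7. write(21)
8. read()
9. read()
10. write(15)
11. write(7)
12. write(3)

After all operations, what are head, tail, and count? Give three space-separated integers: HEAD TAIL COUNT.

Answer: 0 0 4

Derivation:
After op 1 (write(17)): arr=[17 _ _ _] head=0 tail=1 count=1
After op 2 (read()): arr=[17 _ _ _] head=1 tail=1 count=0
After op 3 (write(11)): arr=[17 11 _ _] head=1 tail=2 count=1
After op 4 (peek()): arr=[17 11 _ _] head=1 tail=2 count=1
After op 5 (write(18)): arr=[17 11 18 _] head=1 tail=3 count=2
After op 6 (write(19)): arr=[17 11 18 19] head=1 tail=0 count=3
After op 7 (write(21)): arr=[21 11 18 19] head=1 tail=1 count=4
After op 8 (read()): arr=[21 11 18 19] head=2 tail=1 count=3
After op 9 (read()): arr=[21 11 18 19] head=3 tail=1 count=2
After op 10 (write(15)): arr=[21 15 18 19] head=3 tail=2 count=3
After op 11 (write(7)): arr=[21 15 7 19] head=3 tail=3 count=4
After op 12 (write(3)): arr=[21 15 7 3] head=0 tail=0 count=4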